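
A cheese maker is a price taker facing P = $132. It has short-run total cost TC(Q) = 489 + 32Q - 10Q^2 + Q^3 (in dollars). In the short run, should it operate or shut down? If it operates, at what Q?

Produce at Q = 10

Variable cost is VC = 32Q - 10Q^2 + Q^3, so AVC = VC/Q = 32 - 10Q + Q^2 and MC = dTC/dQ = 32 - 20Q + 3Q^2.
AVC is minimized where dAVC/dQ = -10 + 2Q = 0, at Q = 5; min AVC = 32 - 10·5 + 5^2 = $7.
P = $132 exceeds min AVC = $7, so the firm stays open.
P = MC gives -100 - 20Q + 3Q^2 = 0, with roots -10/3 and 10. Take the larger (rising MC): Q* = 10.
Check: AVC at Q = 10 is $32 ≤ P, so revenue covers variable cost.
Profit = P·Q − TC = 132·10 − 809 = $511.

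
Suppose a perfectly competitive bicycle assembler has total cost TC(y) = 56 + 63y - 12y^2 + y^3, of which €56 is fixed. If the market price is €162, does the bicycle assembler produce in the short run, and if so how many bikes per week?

Strip out fixed cost: VC = 63y - 12y^2 + y^3. Then AVC = 63 - 12y + y^2 and MC = 63 - 24y + 3y^2.
AVC is minimized where dAVC/dy = -12 + 2y = 0, at y = 6; min AVC = 63 - 12·6 + 6^2 = €27.
Because €162 ≥ €27, revenue can cover variable cost; the firm operates.
Set P = MC: 162 = 63 - 24y + 3y^2 → -99 - 24y + 3y^2 = 0. The roots are y = -3 and y = 11; the profit-maximizing output is on the rising part of MC, so y* = 11.
Check: AVC at y = 11 is €52 ≤ P, so revenue covers variable cost.
Profit = P·y − TC = 162·11 − 628 = €1154.

Produce at y = 11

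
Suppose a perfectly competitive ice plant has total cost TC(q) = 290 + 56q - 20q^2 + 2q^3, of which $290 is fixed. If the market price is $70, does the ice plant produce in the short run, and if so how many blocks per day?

Produce at q = 7

Variable cost is VC = 56q - 20q^2 + 2q^3, so AVC = VC/q = 56 - 20q + 2q^2 and MC = dTC/dq = 56 - 40q + 6q^2.
AVC is minimized where dAVC/dq = -20 + 4q = 0, at q = 5; min AVC = 56 - 20·5 + 2·5^2 = $6.
P = $70 exceeds min AVC = $6, so the firm stays open.
Solving P = MC: -14 - 40q + 6q^2 = 0 ⇒ q = -1/3 or 7. On the upward-sloping branch, q* = 7.
Check: AVC at q = 7 is $14 ≤ P, so revenue covers variable cost.
Profit = P·q − TC = 70·7 − 388 = $102.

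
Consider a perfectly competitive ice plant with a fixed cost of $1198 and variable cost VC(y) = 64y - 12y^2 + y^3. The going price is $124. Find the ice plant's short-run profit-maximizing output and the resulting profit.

Profit = -$398 at y = 10

AVC = 64 - 12y + y^2 has its minimum $28 at y = 6; price $124 clears that bar, so the firm operates.
MC = 64 - 24y + 3y^2. Setting P = MC and taking the root on the rising branch gives y* = 10.
TR = 124·10 = 1240. TC = 1198 + 440 = 1638. Profit = 1240 − 1638 = -$398.
By producing, the firm covers all variable cost plus $800 of fixed cost; shutting down would lose the full $1198.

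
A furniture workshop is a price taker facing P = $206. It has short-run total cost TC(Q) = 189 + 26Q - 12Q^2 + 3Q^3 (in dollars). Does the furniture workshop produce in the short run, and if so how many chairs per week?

Produce at Q = 6

Strip out fixed cost: VC = 26Q - 12Q^2 + 3Q^3. Then AVC = 26 - 12Q + 3Q^2 and MC = 26 - 24Q + 9Q^2.
AVC hits its minimum where MC = AVC, at Q = 2, giving min AVC = 26 - 12·2 + 3·2^2 = $14.
Because $206 ≥ $14, revenue can cover variable cost; the firm operates.
Set P = MC: 206 = 26 - 24Q + 9Q^2 → -180 - 24Q + 9Q^2 = 0. The roots are Q = -10/3 and Q = 6; the profit-maximizing output is on the rising part of MC, so Q* = 6.
Check: AVC at Q = 6 is $62 ≤ P, so revenue covers variable cost.
Profit = P·Q − TC = 206·6 − 561 = $675.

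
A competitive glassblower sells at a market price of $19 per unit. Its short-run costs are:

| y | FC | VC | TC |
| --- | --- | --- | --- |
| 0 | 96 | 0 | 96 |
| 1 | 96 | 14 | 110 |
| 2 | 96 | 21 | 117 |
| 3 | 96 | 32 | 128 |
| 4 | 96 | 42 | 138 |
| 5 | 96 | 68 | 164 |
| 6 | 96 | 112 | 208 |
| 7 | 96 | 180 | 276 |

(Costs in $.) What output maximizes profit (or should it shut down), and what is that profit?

Profit at each row (π = 19y − TC): y=0: -96; y=1: -91; y=2: -79; y=3: -71; y=4: -62; y=5: -69; y=6: -94; y=7: -143.
Profit is maximized at y = 4. AVC there is 42/4 = $10.50 ≤ P, so producing beats shutting down (which would give -$96).

y = 4; profit = -$62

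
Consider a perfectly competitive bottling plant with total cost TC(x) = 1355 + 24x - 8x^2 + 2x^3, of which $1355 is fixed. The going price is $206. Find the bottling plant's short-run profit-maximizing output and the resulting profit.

Profit = -$375 at x = 7

AVC = 24 - 8x + 2x^2 has its minimum $16 at x = 2; price $206 clears that bar, so the firm operates.
MC = 24 - 16x + 6x^2. Setting P = MC and taking the root on the rising branch gives x* = 7.
TR = 206·7 = 1442. TC = 1355 + 462 = 1817. Profit = 1442 − 1817 = -$375.
By producing, the firm covers all variable cost plus $980 of fixed cost; shutting down would lose the full $1355.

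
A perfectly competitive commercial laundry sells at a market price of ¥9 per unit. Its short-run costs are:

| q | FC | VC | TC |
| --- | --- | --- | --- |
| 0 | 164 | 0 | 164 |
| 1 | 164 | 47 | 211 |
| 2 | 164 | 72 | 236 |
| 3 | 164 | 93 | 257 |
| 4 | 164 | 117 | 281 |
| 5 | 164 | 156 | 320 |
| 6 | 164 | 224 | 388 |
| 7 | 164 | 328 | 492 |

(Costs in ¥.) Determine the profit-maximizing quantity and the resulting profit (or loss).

Compute π = P·q − TC at each output: q=0: -164; q=1: -202; q=2: -218; q=3: -230; q=4: -245; q=5: -275; q=6: -334; q=7: -429.
Profit is highest at q = 0. Equivalently, the lowest AVC in the table is 117/4 ≈ ¥29.25 at q = 4, and P = ¥9 falls below it — price never covers variable cost, so the firm shuts down and loses only its fixed cost.

q = 0 (shut down); profit = -¥164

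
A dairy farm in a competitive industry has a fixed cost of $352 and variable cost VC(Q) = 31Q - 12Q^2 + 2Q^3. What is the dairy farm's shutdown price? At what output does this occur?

$13 per unit, at Q = 3

The shutdown price is the minimum of AVC. VC = 31Q - 12Q^2 + 2Q^3, so AVC = 31 - 12Q + 2Q^2.
dAVC/dQ = -12 + 4Q = 0 gives Q = 3. min AVC = 31 - 12·3 + 2·3^2 = 13.
The firm shuts down for any P below $13.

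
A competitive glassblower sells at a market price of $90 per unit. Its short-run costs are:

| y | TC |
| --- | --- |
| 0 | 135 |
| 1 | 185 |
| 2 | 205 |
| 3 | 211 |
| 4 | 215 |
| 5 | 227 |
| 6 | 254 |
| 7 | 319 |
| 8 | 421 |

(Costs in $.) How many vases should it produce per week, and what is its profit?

Profit at each row (π = 90y − TC): y=0: -135; y=1: -95; y=2: -25; y=3: 59; y=4: 145; y=5: 223; y=6: 286; y=7: 311; y=8: 299.
Profit is maximized at y = 7. AVC there is 184/7 = $26.29 ≤ P, so producing beats shutting down (which would give -$135).

y = 7; profit = $311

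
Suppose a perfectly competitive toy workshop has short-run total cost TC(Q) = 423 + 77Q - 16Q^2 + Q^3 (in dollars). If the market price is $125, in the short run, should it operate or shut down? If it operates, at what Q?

Strip out fixed cost: VC = 77Q - 16Q^2 + Q^3. Then AVC = 77 - 16Q + Q^2 and MC = 77 - 32Q + 3Q^2.
AVC is minimized where dAVC/dQ = -16 + 2Q = 0, at Q = 8; min AVC = 77 - 16·8 + 8^2 = $13.
P = $125 exceeds min AVC = $13, so the firm stays open.
Solving P = MC: -48 - 32Q + 3Q^2 = 0 ⇒ Q = -4/3 or 12. On the upward-sloping branch, Q* = 12.
Check: AVC at Q = 12 is $29 ≤ P, so revenue covers variable cost.
Profit = P·Q − TC = 125·12 − 771 = $729.

Produce at Q = 12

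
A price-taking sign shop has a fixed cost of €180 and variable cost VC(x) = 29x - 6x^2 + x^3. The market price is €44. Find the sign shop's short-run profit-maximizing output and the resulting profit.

Profit = -€80 at x = 5

AVC = 29 - 6x + x^2 has its minimum €20 at x = 3; price €44 clears that bar, so the firm operates.
MC = 29 - 12x + 3x^2. Setting P = MC and taking the root on the rising branch gives x* = 5.
TR = 44·5 = 220. TC = 180 + 120 = 300. Profit = 220 − 300 = -€80.
Shutting down would mean losing the fixed cost of €180, so operating at a loss of €80 is better by €100.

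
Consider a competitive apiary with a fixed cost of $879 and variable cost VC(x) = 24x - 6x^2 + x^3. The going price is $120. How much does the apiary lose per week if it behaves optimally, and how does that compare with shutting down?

Profit = -$239 at x = 8

AVC = 24 - 6x + x^2 has its minimum $15 at x = 3; price $120 clears that bar, so the firm operates.
With MC = 24 - 12x + 3x^2, P = MC on the upward-sloping part at x* = 8.
TR = 120·8 = 960. TC = 879 + 320 = 1199. Profit = 960 − 1199 = -$239.
By producing, the firm covers all variable cost plus $640 of fixed cost; shutting down would lose the full $879.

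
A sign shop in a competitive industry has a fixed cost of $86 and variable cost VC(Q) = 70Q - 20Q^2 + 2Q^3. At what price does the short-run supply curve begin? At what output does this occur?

The shutdown price is the minimum of AVC. VC = 70Q - 20Q^2 + 2Q^3, so AVC = 70 - 20Q + 2Q^2.
dAVC/dQ = -20 + 4Q = 0 gives Q = 5. min AVC = 70 - 20·5 + 2·5^2 = 20.
So the shutdown price is $20.

$20 per unit, at Q = 5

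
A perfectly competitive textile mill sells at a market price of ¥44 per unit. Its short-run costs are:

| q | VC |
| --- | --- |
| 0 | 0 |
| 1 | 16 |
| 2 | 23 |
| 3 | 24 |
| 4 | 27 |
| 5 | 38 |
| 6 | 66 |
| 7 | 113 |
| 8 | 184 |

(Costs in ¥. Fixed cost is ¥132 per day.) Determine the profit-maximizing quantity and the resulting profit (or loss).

q = 6; profit = ¥66

Tabulate TR − TC: q=0: -132; q=1: -104; q=2: -67; q=3: -24; q=4: 17; q=5: 50; q=6: 66; q=7: 63; q=8: 36.
Profit is maximized at q = 6. AVC there is 66/6 = ¥11 ≤ P, so producing beats shutting down (which would give -¥132).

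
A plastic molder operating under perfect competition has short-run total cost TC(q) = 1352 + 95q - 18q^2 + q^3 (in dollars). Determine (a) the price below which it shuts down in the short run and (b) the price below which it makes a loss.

Shutdown price = $14; break-even price = $134

AVC = 95 - 18q + q^2; minimized at q = 9, giving min AVC = $14. That is the shutdown price.
ATC = 1352/q + 95 - 18q + q^2. Setting dATC/dq = −1352/q^2 − 18 + 2q = 0 gives q = 13 (since 2·13^3 − 18·13^2 = 1352).
min ATC = 1352/13 + 95 − 18·13 + 13^2 = $134. That is the break-even price.
For $14 ≤ P < $134 the firm produces at a loss; below $14 it shuts down.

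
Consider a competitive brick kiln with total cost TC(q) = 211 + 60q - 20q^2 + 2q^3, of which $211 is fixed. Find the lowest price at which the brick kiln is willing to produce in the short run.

$10 per unit

Short-run supply begins at min AVC. From VC = 60q - 20q^2 + 2q^3, AVC = 60 - 20q + 2q^2.
At the minimum of AVC, MC = AVC. MC = 60 - 40q + 6q^2; setting MC = AVC gives 4q^2 - 20q = 0, so q = 5. min AVC = 10.
So the shutdown price is $10.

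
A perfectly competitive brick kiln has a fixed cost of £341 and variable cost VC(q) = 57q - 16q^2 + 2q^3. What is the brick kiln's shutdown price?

£25 per unit

The firm shuts down when price falls below the minimum of average variable cost. AVC = VC/q = 57 - 16q + 2q^2.
At the minimum of AVC, MC = AVC. MC = 57 - 32q + 6q^2; setting MC = AVC gives 4q^2 - 16q = 0, so q = 4. min AVC = 25.
So the shutdown price is £25.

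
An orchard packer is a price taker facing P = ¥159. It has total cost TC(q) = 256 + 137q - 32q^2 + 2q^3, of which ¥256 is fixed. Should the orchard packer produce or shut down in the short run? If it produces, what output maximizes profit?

Strip out fixed cost: VC = 137q - 32q^2 + 2q^3. Then AVC = 137 - 32q + 2q^2 and MC = 137 - 64q + 6q^2.
AVC hits its minimum where MC = AVC, at q = 8, giving min AVC = 137 - 32·8 + 2·8^2 = ¥9.
Since P = ¥159 ≥ min AVC = ¥9, price covers variable cost and the firm should produce.
Solving P = MC: -22 - 64q + 6q^2 = 0 ⇒ q = -1/3 or 11. On the upward-sloping branch, q* = 11.
Check: AVC at q = 11 is ¥27 ≤ P, so revenue covers variable cost.
Profit = P·q − TC = 159·11 − 553 = ¥1196.

Produce at q = 11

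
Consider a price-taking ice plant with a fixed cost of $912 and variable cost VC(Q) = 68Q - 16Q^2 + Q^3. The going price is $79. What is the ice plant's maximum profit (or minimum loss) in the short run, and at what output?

AVC = 68 - 16Q + Q^2; min AVC = $4 at Q = 8. Since P = $79 ≥ min AVC, the firm produces.
MC = 68 - 32Q + 3Q^2. Setting P = MC and taking the root on the rising branch gives Q* = 11.
TR = 79·11 = 869. TC = 912 + 143 = 1055. Profit = 869 − 1055 = -$186.
That loss of $186 beats the $912 the firm would lose by shutting down; producing recovers $726 of fixed cost.

Profit = -$186 at Q = 11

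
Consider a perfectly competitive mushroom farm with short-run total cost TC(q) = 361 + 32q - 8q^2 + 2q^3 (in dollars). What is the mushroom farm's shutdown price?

The shutdown price is the minimum of AVC. VC = 32q - 8q^2 + 2q^3, so AVC = 32 - 8q + 2q^2.
dAVC/dq = -8 + 4q = 0 gives q = 2. min AVC = 32 - 8·2 + 2·2^2 = 24.
The firm shuts down for any P below $24.

$24 per unit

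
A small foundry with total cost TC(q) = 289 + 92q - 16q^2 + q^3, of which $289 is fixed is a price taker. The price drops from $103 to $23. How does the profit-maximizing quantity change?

Output falls from 11 to 0 (the firm shuts down)

AVC = 92 - 16q + q^2, minimized at q = 8 where min AVC = $28. MC = 92 - 32q + 3q^2.
At P = $103 ≥ min AVC, set P = MC on the rising branch: q = 11.
At P = $23 < min AVC = $28, price no longer covers variable cost at any output, so the firm shuts down: q = 0.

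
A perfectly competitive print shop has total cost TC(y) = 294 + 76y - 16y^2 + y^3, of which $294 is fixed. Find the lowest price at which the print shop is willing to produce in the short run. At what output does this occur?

Short-run supply begins at min AVC. From VC = 76y - 16y^2 + y^3, AVC = 76 - 16y + y^2.
dAVC/dy = -16 + 2y = 0 gives y = 8. min AVC = 76 - 16·8 + 8^2 = 12.
The firm shuts down for any P below $12.

$12 per unit, at y = 8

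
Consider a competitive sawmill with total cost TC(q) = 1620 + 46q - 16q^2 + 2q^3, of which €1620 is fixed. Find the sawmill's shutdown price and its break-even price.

AVC = 46 - 16q + 2q^2; minimized at q = 4, giving min AVC = €14. That is the shutdown price.
ATC = 1620/q + 46 - 16q + 2q^2. Setting dATC/dq = −1620/q^2 − 16 + 4q = 0 gives q = 9 (since 4·9^3 − 16·9^2 = 1620).
min ATC = 1620/9 + 46 − 16·9 + 2·9^2 = €244. That is the break-even price.
Between these two prices the firm operates at a loss; above €244 it earns a profit.

Shutdown price = €14; break-even price = €244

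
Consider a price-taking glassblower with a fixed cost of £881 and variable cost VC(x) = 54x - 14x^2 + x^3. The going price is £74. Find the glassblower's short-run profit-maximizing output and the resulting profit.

Profit = -£281 at x = 10

AVC = 54 - 14x + x^2; min AVC = £5 at x = 7. Since P = £74 ≥ min AVC, the firm produces.
MC = 54 - 28x + 3x^2. Setting P = MC and taking the root on the rising branch gives x* = 10.
TR = 74·10 = 740. TC = 881 + 140 = 1021. Profit = 740 − 1021 = -£281.
Shutting down would mean losing the fixed cost of £881, so operating at a loss of £281 is better by £600.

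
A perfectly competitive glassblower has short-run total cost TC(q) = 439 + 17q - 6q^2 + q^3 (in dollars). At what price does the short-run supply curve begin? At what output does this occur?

The firm shuts down when price falls below the minimum of average variable cost. AVC = VC/q = 17 - 6q + q^2.
At the minimum of AVC, MC = AVC. MC = 17 - 12q + 3q^2; setting MC = AVC gives 2q^2 - 6q = 0, so q = 3. min AVC = 8.
So the shutdown price is $8.

$8 per unit, at q = 3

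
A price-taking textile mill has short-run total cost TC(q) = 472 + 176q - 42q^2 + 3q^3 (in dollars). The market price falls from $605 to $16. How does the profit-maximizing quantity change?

Output falls from 13 to 0 (the firm shuts down)

AVC = 176 - 42q + 3q^2, minimized at q = 7 where min AVC = $29. MC = 176 - 84q + 9q^2.
At P = $605 ≥ min AVC, set P = MC on the rising branch: q = 13.
At P = $16 < min AVC = $29, price no longer covers variable cost at any output, so the firm shuts down: q = 0.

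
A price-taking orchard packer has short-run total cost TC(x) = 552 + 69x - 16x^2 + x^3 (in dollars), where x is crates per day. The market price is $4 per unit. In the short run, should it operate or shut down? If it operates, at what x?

Strip out fixed cost: VC = 69x - 16x^2 + x^3. Then AVC = 69 - 16x + x^2 and MC = 69 - 32x + 3x^2.
AVC hits its minimum where MC = AVC, at x = 8, giving min AVC = 69 - 16·8 + 8^2 = $5.
With P < min AVC ($4 < $5), every unit sold adds to the loss.
Best response: produce nothing and absorb the $552 fixed cost.

Shut down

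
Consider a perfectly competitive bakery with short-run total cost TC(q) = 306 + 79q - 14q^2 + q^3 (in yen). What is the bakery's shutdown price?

¥30 per unit

The shutdown price is the minimum of AVC. VC = 79q - 14q^2 + q^3, so AVC = 79 - 14q + q^2.
At the minimum of AVC, MC = AVC. MC = 79 - 28q + 3q^2; setting MC = AVC gives 2q^2 - 14q = 0, so q = 7. min AVC = 30.
So the shutdown price is ¥30.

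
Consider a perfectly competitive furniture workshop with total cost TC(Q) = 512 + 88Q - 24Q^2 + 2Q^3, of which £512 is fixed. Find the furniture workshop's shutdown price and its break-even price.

Shutdown price = £16; break-even price = £88

AVC = 88 - 24Q + 2Q^2; minimized at Q = 6, giving min AVC = £16. That is the shutdown price.
ATC = 512/Q + 88 - 24Q + 2Q^2. Setting dATC/dQ = −512/Q^2 − 24 + 4Q = 0 gives Q = 8 (since 4·8^3 − 24·8^2 = 512).
min ATC = 512/8 + 88 − 24·8 + 2·8^2 = £88. That is the break-even price.
For £16 ≤ P < £88 the firm produces at a loss; below £16 it shuts down.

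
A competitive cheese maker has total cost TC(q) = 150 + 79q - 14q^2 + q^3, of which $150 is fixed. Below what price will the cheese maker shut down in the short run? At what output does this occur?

Short-run supply begins at min AVC. From VC = 79q - 14q^2 + q^3, AVC = 79 - 14q + q^2.
dAVC/dq = -14 + 2q = 0 gives q = 7. min AVC = 79 - 14·7 + 7^2 = 30.
For P < $30 the firm produces nothing.

$30 per unit, at q = 7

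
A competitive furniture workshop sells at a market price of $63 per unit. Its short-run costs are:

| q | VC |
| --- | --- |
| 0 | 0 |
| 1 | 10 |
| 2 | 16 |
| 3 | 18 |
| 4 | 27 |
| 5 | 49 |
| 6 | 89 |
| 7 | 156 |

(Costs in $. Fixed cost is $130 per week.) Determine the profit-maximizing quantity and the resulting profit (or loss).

Tabulate TR − TC: q=0: -130; q=1: -77; q=2: -20; q=3: 41; q=4: 95; q=5: 136; q=6: 159; q=7: 155.
Profit is maximized at q = 6. AVC there is 89/6 = $14.83 ≤ P, so producing beats shutting down (which would give -$130).

q = 6; profit = $159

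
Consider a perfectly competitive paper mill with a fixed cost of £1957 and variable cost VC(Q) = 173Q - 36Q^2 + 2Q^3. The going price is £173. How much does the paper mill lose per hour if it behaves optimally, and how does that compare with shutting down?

Profit = -£229 at Q = 12

AVC = 173 - 36Q + 2Q^2 has its minimum £11 at Q = 9; price £173 clears that bar, so the firm operates.
With MC = 173 - 72Q + 6Q^2, P = MC on the upward-sloping part at Q* = 12.
TR = 173·12 = 2076. TC = 1957 + 348 = 2305. Profit = 2076 − 2305 = -£229.
Shutting down would mean losing the fixed cost of £1957, so operating at a loss of £229 is better by £1728.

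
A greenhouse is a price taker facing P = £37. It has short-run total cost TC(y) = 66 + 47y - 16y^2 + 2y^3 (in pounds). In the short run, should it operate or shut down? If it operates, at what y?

Produce at y = 5

Variable cost is VC = 47y - 16y^2 + 2y^3, so AVC = VC/y = 47 - 16y + 2y^2 and MC = dTC/dy = 47 - 32y + 6y^2.
The AVC parabola has its vertex at y = 16/4 = 4, where AVC = 47 - 16·4 + 2·4^2 = £15.
Because £37 ≥ £15, revenue can cover variable cost; the firm operates.
Solving P = MC: 10 - 32y + 6y^2 = 0 ⇒ y = 1/3 or 5. On the upward-sloping branch, y* = 5.
Check: AVC at y = 5 is £17 ≤ P, so revenue covers variable cost.
Profit = P·y − TC = 37·5 − 151 = £34.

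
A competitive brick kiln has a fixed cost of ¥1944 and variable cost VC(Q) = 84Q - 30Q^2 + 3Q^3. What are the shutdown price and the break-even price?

Shutdown price = min AVC. AVC = 84 - 30Q + 3Q^2, with vertex at Q = 5 and minimum ¥9.
ATC = 1944/Q + 84 - 30Q + 3Q^2. Setting dATC/dQ = −1944/Q^2 − 30 + 6Q = 0 gives Q = 9 (since 6·9^3 − 30·9^2 = 1944).
min ATC = 1944/9 + 84 − 30·9 + 3·9^2 = ¥273. That is the break-even price.
Between these two prices the firm operates at a loss; above ¥273 it earns a profit.

Shutdown price = ¥9; break-even price = ¥273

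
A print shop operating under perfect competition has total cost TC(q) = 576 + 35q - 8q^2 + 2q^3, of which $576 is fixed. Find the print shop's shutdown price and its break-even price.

Shutdown price = min AVC. AVC = 35 - 8q + 2q^2, with vertex at q = 2 and minimum $27.
ATC = 576/q + 35 - 8q + 2q^2. Setting dATC/dq = −576/q^2 − 8 + 4q = 0 gives q = 6 (since 4·6^3 − 8·6^2 = 576).
min ATC = 576/6 + 35 − 8·6 + 2·6^2 = $155. That is the break-even price.
Between these two prices the firm operates at a loss; above $155 it earns a profit.

Shutdown price = $27; break-even price = $155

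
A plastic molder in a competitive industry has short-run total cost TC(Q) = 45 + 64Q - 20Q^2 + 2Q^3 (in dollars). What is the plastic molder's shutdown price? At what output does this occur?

The firm shuts down when price falls below the minimum of average variable cost. AVC = VC/Q = 64 - 20Q + 2Q^2.
dAVC/dQ = -20 + 4Q = 0 gives Q = 5. min AVC = 64 - 20·5 + 2·5^2 = 14.
So the shutdown price is $14.

$14 per unit, at Q = 5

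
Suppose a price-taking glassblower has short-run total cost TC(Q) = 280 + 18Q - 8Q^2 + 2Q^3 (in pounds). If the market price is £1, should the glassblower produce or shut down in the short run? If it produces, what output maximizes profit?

From TC, MC = TC'(Q) = 18 - 16Q + 6Q^2 and AVC = VC/Q = 18 - 8Q + 2Q^2.
AVC is minimized where dAVC/dQ = -8 + 4Q = 0, at Q = 2; min AVC = 18 - 8·2 + 2·2^2 = £10.
Since P = £1 < min AVC = £10, price fails to cover variable cost at any output.
Best response: produce nothing and absorb the £280 fixed cost.

Shut down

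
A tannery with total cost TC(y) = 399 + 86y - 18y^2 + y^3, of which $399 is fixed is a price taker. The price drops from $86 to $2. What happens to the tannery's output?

MC = 86 - 36y + 3y^2; the shutdown threshold is min AVC = $5 (at y = 9).
With P = $86 above the shutdown price, P = MC gives y = 12.
At P = $2 < min AVC = $5, price no longer covers variable cost at any output, so the firm shuts down: y = 0.

Output falls from 12 to 0 (the firm shuts down)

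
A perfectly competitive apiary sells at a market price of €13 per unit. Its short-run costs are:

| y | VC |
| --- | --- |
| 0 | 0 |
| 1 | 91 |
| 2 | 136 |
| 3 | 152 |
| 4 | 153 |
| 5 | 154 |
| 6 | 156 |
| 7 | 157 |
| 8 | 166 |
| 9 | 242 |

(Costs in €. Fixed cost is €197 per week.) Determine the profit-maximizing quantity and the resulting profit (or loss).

y = 0 (shut down); profit = -€197

Tabulate TR − TC: y=0: -197; y=1: -275; y=2: -307; y=3: -310; y=4: -298; y=5: -286; y=6: -275; y=7: -263; y=8: -259; y=9: -322.
Profit is highest at y = 0. Equivalently, the lowest AVC in the table is 166/8 ≈ €20.75 at y = 8, and P = €13 falls below it — price never covers variable cost, so the firm shuts down and loses only its fixed cost.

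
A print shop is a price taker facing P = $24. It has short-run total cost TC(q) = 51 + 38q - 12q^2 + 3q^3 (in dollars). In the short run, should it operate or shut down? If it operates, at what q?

Strip out fixed cost: VC = 38q - 12q^2 + 3q^3. Then AVC = 38 - 12q + 3q^2 and MC = 38 - 24q + 9q^2.
The AVC parabola has its vertex at q = 12/6 = 2, where AVC = 38 - 12·2 + 3·2^2 = $26.
Since P = $24 < min AVC = $26, price fails to cover variable cost at any output.
Best response: produce nothing and absorb the $51 fixed cost.

Shut down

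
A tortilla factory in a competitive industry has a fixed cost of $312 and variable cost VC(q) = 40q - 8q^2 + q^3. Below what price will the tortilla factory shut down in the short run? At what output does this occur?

Short-run supply begins at min AVC. From VC = 40q - 8q^2 + q^3, AVC = 40 - 8q + q^2.
At the minimum of AVC, MC = AVC. MC = 40 - 16q + 3q^2; setting MC = AVC gives 2q^2 - 8q = 0, so q = 4. min AVC = 24.
For P < $24 the firm produces nothing.

$24 per unit, at q = 4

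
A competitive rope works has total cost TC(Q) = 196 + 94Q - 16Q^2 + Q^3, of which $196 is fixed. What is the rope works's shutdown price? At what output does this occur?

The firm shuts down when price falls below the minimum of average variable cost. AVC = VC/Q = 94 - 16Q + Q^2.
At the minimum of AVC, MC = AVC. MC = 94 - 32Q + 3Q^2; setting MC = AVC gives 2Q^2 - 16Q = 0, so Q = 8. min AVC = 30.
So the shutdown price is $30.

$30 per unit, at Q = 8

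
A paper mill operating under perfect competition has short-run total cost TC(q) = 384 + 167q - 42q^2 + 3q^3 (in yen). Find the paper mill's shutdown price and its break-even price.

Shutdown price = ¥20; break-even price = ¥71

AVC = 167 - 42q + 3q^2; minimized at q = 7, giving min AVC = ¥20. That is the shutdown price.
ATC = 384/q + 167 - 42q + 3q^2. Setting dATC/dq = −384/q^2 − 42 + 6q = 0 gives q = 8 (since 6·8^3 − 42·8^2 = 384).
min ATC = 384/8 + 167 − 42·8 + 3·8^2 = ¥71. That is the break-even price.
For ¥20 ≤ P < ¥71 the firm produces at a loss; below ¥20 it shuts down.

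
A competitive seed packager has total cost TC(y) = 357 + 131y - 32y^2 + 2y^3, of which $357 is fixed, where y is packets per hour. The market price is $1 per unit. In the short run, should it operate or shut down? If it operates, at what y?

Shut down

From TC, MC = TC'(y) = 131 - 64y + 6y^2 and AVC = VC/y = 131 - 32y + 2y^2.
AVC is minimized where dAVC/dy = -32 + 4y = 0, at y = 8; min AVC = 131 - 32·8 + 2·8^2 = $3.
With P < min AVC ($1 < $3), every unit sold adds to the loss.
Best response: produce nothing and absorb the $357 fixed cost.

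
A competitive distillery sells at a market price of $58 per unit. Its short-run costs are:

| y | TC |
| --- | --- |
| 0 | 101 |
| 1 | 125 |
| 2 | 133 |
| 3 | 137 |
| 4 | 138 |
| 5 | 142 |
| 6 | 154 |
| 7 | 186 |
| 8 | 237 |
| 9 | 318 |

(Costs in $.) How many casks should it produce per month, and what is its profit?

y = 8; profit = $227

Compute π = P·y − TC at each output: y=0: -101; y=1: -67; y=2: -17; y=3: 37; y=4: 94; y=5: 148; y=6: 194; y=7: 220; y=8: 227; y=9: 204.
Profit is maximized at y = 8. AVC there is 136/8 = $17 ≤ P, so producing beats shutting down (which would give -$101).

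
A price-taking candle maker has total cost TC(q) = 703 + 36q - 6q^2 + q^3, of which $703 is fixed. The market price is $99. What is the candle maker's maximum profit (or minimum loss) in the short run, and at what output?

AVC = 36 - 6q + q^2 has its minimum $27 at q = 3; price $99 clears that bar, so the firm operates.
With MC = 36 - 12q + 3q^2, P = MC on the upward-sloping part at q* = 7.
TR = 99·7 = 693. TC = 703 + 301 = 1004. Profit = 693 − 1004 = -$311.
Shutting down would mean losing the fixed cost of $703, so operating at a loss of $311 is better by $392.

Profit = -$311 at q = 7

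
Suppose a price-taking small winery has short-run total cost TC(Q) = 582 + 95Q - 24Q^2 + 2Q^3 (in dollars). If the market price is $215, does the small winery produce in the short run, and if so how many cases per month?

Variable cost is VC = 95Q - 24Q^2 + 2Q^3, so AVC = VC/Q = 95 - 24Q + 2Q^2 and MC = dTC/dQ = 95 - 48Q + 6Q^2.
The AVC parabola has its vertex at Q = 24/4 = 6, where AVC = 95 - 24·6 + 2·6^2 = $23.
Since P = $215 ≥ min AVC = $23, price covers variable cost and the firm should produce.
Set P = MC: 215 = 95 - 48Q + 6Q^2 → -120 - 48Q + 6Q^2 = 0. The roots are Q = -2 and Q = 10; the profit-maximizing output is on the rising part of MC, so Q* = 10.
Check: AVC at Q = 10 is $55 ≤ P, so revenue covers variable cost.
Profit = P·Q − TC = 215·10 − 1132 = $1018.

Produce at Q = 10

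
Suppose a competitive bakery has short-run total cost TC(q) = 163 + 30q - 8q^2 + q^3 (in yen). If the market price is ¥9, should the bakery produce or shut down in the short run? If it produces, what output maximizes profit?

Strip out fixed cost: VC = 30q - 8q^2 + q^3. Then AVC = 30 - 8q + q^2 and MC = 30 - 16q + 3q^2.
AVC hits its minimum where MC = AVC, at q = 4, giving min AVC = 30 - 8·4 + 4^2 = ¥14.
Since P = ¥9 < min AVC = ¥14, price fails to cover variable cost at any output.
The firm minimizes its loss by shutting down and losing only its fixed cost of ¥163.

Shut down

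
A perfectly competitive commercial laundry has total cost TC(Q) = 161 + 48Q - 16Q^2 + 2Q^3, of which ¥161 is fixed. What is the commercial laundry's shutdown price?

¥16 per unit

Short-run supply begins at min AVC. From VC = 48Q - 16Q^2 + 2Q^3, AVC = 48 - 16Q + 2Q^2.
At the minimum of AVC, MC = AVC. MC = 48 - 32Q + 6Q^2; setting MC = AVC gives 4Q^2 - 16Q = 0, so Q = 4. min AVC = 16.
The firm shuts down for any P below ¥16.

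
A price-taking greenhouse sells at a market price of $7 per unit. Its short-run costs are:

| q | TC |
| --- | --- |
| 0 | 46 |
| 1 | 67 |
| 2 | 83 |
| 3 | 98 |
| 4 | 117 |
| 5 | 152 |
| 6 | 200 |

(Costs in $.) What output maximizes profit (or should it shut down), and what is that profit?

Tabulate TR − TC: q=0: -46; q=1: -60; q=2: -69; q=3: -77; q=4: -89; q=5: -117; q=6: -158.
Profit is highest at q = 0. Equivalently, the lowest AVC in the table is 52/3 ≈ $17.33 at q = 3, and P = $7 falls below it — price never covers variable cost, so the firm shuts down and loses only its fixed cost.

q = 0 (shut down); profit = -$46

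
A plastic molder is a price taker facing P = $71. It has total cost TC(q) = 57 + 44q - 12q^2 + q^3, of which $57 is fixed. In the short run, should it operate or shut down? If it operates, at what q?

Strip out fixed cost: VC = 44q - 12q^2 + q^3. Then AVC = 44 - 12q + q^2 and MC = 44 - 24q + 3q^2.
AVC is minimized where dAVC/dq = -12 + 2q = 0, at q = 6; min AVC = 44 - 12·6 + 6^2 = $8.
P = $71 exceeds min AVC = $8, so the firm stays open.
Solving P = MC: -27 - 24q + 3q^2 = 0 ⇒ q = -1 or 9. On the upward-sloping branch, q* = 9.
Check: AVC at q = 9 is $17 ≤ P, so revenue covers variable cost.
Profit = P·q − TC = 71·9 − 210 = $429.

Produce at q = 9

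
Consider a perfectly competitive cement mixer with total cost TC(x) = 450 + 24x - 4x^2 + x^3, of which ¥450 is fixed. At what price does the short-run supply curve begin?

The firm shuts down when price falls below the minimum of average variable cost. AVC = VC/x = 24 - 4x + x^2.
dAVC/dx = -4 + 2x = 0 gives x = 2. min AVC = 24 - 4·2 + 2^2 = 20.
So the shutdown price is ¥20.

¥20 per unit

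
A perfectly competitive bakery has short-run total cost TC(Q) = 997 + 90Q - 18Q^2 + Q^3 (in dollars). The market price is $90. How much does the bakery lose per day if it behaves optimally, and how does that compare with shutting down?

AVC = 90 - 18Q + Q^2; min AVC = $9 at Q = 9. Since P = $90 ≥ min AVC, the firm produces.
MC = 90 - 36Q + 3Q^2. Setting P = MC and taking the root on the rising branch gives Q* = 12.
TR = 90·12 = 1080. TC = 997 + 216 = 1213. Profit = 1080 − 1213 = -$133.
By producing, the firm covers all variable cost plus $864 of fixed cost; shutting down would lose the full $997.

Profit = -$133 at Q = 12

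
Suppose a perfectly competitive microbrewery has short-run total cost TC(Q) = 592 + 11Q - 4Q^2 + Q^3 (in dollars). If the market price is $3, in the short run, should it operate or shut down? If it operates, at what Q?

Variable cost is VC = 11Q - 4Q^2 + Q^3, so AVC = VC/Q = 11 - 4Q + Q^2 and MC = dTC/dQ = 11 - 8Q + 3Q^2.
AVC hits its minimum where MC = AVC, at Q = 2, giving min AVC = 11 - 4·2 + 2^2 = $7.
Since P = $3 < min AVC = $7, price fails to cover variable cost at any output.
The firm minimizes its loss by shutting down and losing only its fixed cost of $592.

Shut down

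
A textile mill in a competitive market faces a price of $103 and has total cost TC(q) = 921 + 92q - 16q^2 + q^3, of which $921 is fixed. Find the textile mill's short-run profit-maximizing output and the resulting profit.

Profit = -$195 at q = 11

AVC = 92 - 16q + q^2 has its minimum $28 at q = 8; price $103 clears that bar, so the firm operates.
With MC = 92 - 32q + 3q^2, P = MC on the upward-sloping part at q* = 11.
TR = 103·11 = 1133. TC = 921 + 407 = 1328. Profit = 1133 − 1328 = -$195.
By producing, the firm covers all variable cost plus $726 of fixed cost; shutting down would lose the full $921.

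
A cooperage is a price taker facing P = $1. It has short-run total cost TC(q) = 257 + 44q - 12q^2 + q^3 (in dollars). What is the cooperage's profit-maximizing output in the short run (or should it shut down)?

Strip out fixed cost: VC = 44q - 12q^2 + q^3. Then AVC = 44 - 12q + q^2 and MC = 44 - 24q + 3q^2.
The AVC parabola has its vertex at q = 12/2 = 6, where AVC = 44 - 12·6 + 6^2 = $8.
Since P = $1 < min AVC = $8, price fails to cover variable cost at any output.
The firm minimizes its loss by shutting down and losing only its fixed cost of $257.

Shut down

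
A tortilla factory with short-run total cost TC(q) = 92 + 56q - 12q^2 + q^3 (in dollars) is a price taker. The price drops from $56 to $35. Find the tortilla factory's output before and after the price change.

Output falls from 8 to 7

MC = 56 - 24q + 3q^2; the shutdown threshold is min AVC = $20 (at q = 6).
At P = $56 ≥ min AVC, set P = MC on the rising branch: q = 8.
At P = $35 ≥ min AVC, set P = MC: q = 7. The firm stays open but cuts output.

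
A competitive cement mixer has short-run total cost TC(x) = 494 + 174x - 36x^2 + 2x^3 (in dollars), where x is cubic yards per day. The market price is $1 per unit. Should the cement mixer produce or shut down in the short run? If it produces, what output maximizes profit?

Shut down

Strip out fixed cost: VC = 174x - 36x^2 + 2x^3. Then AVC = 174 - 36x + 2x^2 and MC = 174 - 72x + 6x^2.
AVC hits its minimum where MC = AVC, at x = 9, giving min AVC = 174 - 36·9 + 2·9^2 = $12.
With P < min AVC ($1 < $12), every unit sold adds to the loss.
Best response: produce nothing and absorb the $494 fixed cost.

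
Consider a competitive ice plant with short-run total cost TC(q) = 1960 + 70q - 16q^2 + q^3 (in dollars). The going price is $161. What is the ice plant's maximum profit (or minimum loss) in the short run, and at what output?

Profit = -$270 at q = 13

AVC = 70 - 16q + q^2 has its minimum $6 at q = 8; price $161 clears that bar, so the firm operates.
With MC = 70 - 32q + 3q^2, P = MC on the upward-sloping part at q* = 13.
TR = 161·13 = 2093. TC = 1960 + 403 = 2363. Profit = 2093 − 2363 = -$270.
That loss of $270 beats the $1960 the firm would lose by shutting down; producing recovers $1690 of fixed cost.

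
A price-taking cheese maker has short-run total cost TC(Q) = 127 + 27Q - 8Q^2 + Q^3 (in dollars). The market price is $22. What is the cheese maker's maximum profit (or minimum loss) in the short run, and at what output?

Profit = -$77 at Q = 5

AVC = 27 - 8Q + Q^2 has its minimum $11 at Q = 4; price $22 clears that bar, so the firm operates.
MC = 27 - 16Q + 3Q^2. Setting P = MC and taking the root on the rising branch gives Q* = 5.
TR = 22·5 = 110. TC = 127 + 60 = 187. Profit = 110 − 187 = -$77.
Shutting down would mean losing the fixed cost of $127, so operating at a loss of $77 is better by $50.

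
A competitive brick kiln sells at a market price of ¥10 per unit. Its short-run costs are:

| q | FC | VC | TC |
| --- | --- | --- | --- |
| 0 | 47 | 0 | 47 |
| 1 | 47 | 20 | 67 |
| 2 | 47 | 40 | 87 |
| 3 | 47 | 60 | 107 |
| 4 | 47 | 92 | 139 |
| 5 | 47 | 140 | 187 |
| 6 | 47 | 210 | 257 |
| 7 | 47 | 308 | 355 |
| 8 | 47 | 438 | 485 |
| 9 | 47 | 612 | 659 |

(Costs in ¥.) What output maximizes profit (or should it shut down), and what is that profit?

Tabulate TR − TC: q=0: -47; q=1: -57; q=2: -67; q=3: -77; q=4: -99; q=5: -137; q=6: -197; q=7: -285; q=8: -405; q=9: -569.
Profit is highest at q = 0. Equivalently, the lowest AVC in the table is 20/1 ≈ ¥20 at q = 1, and P = ¥10 falls below it — price never covers variable cost, so the firm shuts down and loses only its fixed cost.

q = 0 (shut down); profit = -¥47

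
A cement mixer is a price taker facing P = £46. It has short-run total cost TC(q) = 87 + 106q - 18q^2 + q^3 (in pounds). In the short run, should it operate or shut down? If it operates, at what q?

Produce at q = 10

Variable cost is VC = 106q - 18q^2 + q^3, so AVC = VC/q = 106 - 18q + q^2 and MC = dTC/dq = 106 - 36q + 3q^2.
AVC is minimized where dAVC/dq = -18 + 2q = 0, at q = 9; min AVC = 106 - 18·9 + 9^2 = £25.
Because £46 ≥ £25, revenue can cover variable cost; the firm operates.
Solving P = MC: 60 - 36q + 3q^2 = 0 ⇒ q = 2 or 10. On the upward-sloping branch, q* = 10.
Check: AVC at q = 10 is £26 ≤ P, so revenue covers variable cost.
Profit = P·q − TC = 46·10 − 347 = £113.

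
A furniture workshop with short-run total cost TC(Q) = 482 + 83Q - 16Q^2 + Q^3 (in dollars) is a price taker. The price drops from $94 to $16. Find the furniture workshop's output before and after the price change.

Output falls from 11 to 0 (the firm shuts down)

AVC = 83 - 16Q + Q^2, minimized at Q = 8 where min AVC = $19. MC = 83 - 32Q + 3Q^2.
With P = $94 above the shutdown price, P = MC gives Q = 11.
At P = $16 < min AVC = $19, price no longer covers variable cost at any output, so the firm shuts down: Q = 0.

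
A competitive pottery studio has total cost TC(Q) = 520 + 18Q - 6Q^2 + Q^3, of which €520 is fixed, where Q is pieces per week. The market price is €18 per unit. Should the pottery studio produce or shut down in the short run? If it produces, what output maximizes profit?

Variable cost is VC = 18Q - 6Q^2 + Q^3, so AVC = VC/Q = 18 - 6Q + Q^2 and MC = dTC/dQ = 18 - 12Q + 3Q^2.
The AVC parabola has its vertex at Q = 6/2 = 3, where AVC = 18 - 6·3 + 3^2 = €9.
P = €18 exceeds min AVC = €9, so the firm stays open.
Set P = MC: 18 = 18 - 12Q + 3Q^2 → -12Q + 3Q^2 = 0. The roots are Q = 0 and Q = 4; the profit-maximizing output is on the rising part of MC, so Q* = 4.
Check: AVC at Q = 4 is €10 ≤ P, so revenue covers variable cost.
Profit = P·Q − TC = 18·4 − 560 = -€488, a loss, but smaller than the €520 fixed cost the firm would lose by shutting down.

Produce at Q = 4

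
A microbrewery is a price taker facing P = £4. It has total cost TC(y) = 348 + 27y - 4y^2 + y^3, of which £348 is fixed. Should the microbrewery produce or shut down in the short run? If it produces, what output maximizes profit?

From TC, MC = TC'(y) = 27 - 8y + 3y^2 and AVC = VC/y = 27 - 4y + y^2.
AVC hits its minimum where MC = AVC, at y = 2, giving min AVC = 27 - 4·2 + 2^2 = £23.
With P < min AVC (£4 < £23), every unit sold adds to the loss.
Shutting down limits the loss to fixed cost, £348.

Shut down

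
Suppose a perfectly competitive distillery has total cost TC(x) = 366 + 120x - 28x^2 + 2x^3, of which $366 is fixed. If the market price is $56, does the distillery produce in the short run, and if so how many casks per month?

Produce at x = 8

From TC, MC = TC'(x) = 120 - 56x + 6x^2 and AVC = VC/x = 120 - 28x + 2x^2.
AVC is minimized where dAVC/dx = -28 + 4x = 0, at x = 7; min AVC = 120 - 28·7 + 2·7^2 = $22.
P = $56 exceeds min AVC = $22, so the firm stays open.
Solving P = MC: 64 - 56x + 6x^2 = 0 ⇒ x = 4/3 or 8. On the upward-sloping branch, x* = 8.
Check: AVC at x = 8 is $24 ≤ P, so revenue covers variable cost.
Profit = P·x − TC = 56·8 − 558 = -$110, a loss, but smaller than the $366 fixed cost the firm would lose by shutting down.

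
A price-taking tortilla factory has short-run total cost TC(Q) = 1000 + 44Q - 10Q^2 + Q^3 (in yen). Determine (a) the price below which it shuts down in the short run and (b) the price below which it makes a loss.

AVC = 44 - 10Q + Q^2; minimized at Q = 5, giving min AVC = ¥19. That is the shutdown price.
ATC = 1000/Q + 44 - 10Q + Q^2. Setting dATC/dQ = −1000/Q^2 − 10 + 2Q = 0 gives Q = 10 (since 2·10^3 − 10·10^2 = 1000).
min ATC = 1000/10 + 44 − 10·10 + 10^2 = ¥144. That is the break-even price.
Between these two prices the firm operates at a loss; above ¥144 it earns a profit.

Shutdown price = ¥19; break-even price = ¥144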